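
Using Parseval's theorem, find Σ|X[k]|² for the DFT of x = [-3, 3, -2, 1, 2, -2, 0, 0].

Parseval: Σ|x[n]|² = (1/N)Σ|X[k]|², so Σ|X[k]|² = N·Σ|x[n]|² = 8·31.0000

Σ|X[k]|² = N·Σ|x[n]|² = 8·31.0000 = 248.0000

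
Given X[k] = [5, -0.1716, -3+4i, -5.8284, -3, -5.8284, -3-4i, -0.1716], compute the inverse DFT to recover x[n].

x[n] = (1/8) Σ(k=0 to 7) X[k] · e^(2πikn/8)

Computing each x[n]:
x[0] = -2
x[1] = 1
x[2] = 1
x[3] = 1
x[4] = 1
x[5] = -1
x[6] = 1
x[7] = 3

x = [-2, 1, 1, 1, 1, -1, 1, 3]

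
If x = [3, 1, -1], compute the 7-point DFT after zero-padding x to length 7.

Original 3-point DFT: [3, 3.0000-1.7321i, 3.0000+1.7321i]
Zero-padded 7-point DFT provides frequency interpolation.

DFT_7([x, 0, ...]) = [3, 3.8460+0.1931i, 3.6784-1.4088i, 1.4755-1.2157i, 1.4755+1.2157i, 3.6784+1.4088i, 3.8460-0.1931i]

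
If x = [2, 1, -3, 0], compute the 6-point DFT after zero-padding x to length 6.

Original 4-point DFT: [0, 5-1i, -2, 5+1i]
Zero-padded 6-point DFT provides frequency interpolation.

DFT_6([x, 0, ...]) = [0, 4.0000+1.7321i, 3.0000-3.4641i, -2, 3.0000+3.4641i, 4.0000-1.7321i]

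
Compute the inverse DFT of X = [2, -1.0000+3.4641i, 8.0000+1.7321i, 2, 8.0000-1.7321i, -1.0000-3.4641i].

x[n] = (1/6) Σ(k=0 to 5) X[k] · e^(2πikn/6)

Computing each x[n]:
x[0] = 3
x[1] = -3
x[2] = -1
x[3] = 3
x[4] = 0
x[5] = 0

x = [3, -3, -1, 3, 0, 0]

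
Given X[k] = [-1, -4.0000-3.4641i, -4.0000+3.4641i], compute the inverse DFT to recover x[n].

x[n] = (1/3) Σ(k=0 to 2) X[k] · e^(2πikn/3)

Computing each x[n]:
x[0] = -3
x[1] = 3
x[2] = -1

x = [-3, 3, -1]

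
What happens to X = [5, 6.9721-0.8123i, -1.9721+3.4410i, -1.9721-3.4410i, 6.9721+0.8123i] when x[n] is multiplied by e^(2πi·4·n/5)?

Modulation property: DFT(ω_5^(-4n)·x[n]) = X[(k-4) mod 5], so circularly shift X by 4 positions.

X[k-4] = [6.9721-0.8123i, -1.9721+3.4410i, -1.9721-3.4410i, 6.9721+0.8123i, 5]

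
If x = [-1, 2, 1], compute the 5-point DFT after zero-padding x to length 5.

Original 3-point DFT: [2, -2.5000-0.8660i, -2.5000+0.8660i]
Zero-padded 5-point DFT provides frequency interpolation.

DFT_5([x, 0, ...]) = [2, -1.1910-2.4899i, -2.3090-0.2245i, -2.3090+0.2245i, -1.1910+2.4899i]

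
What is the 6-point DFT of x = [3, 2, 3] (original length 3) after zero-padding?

Original 3-point DFT: [8, 0.5000+0.8660i, 0.5000-0.8660i]
Zero-padded 6-point DFT provides frequency interpolation.

DFT_6([x, 0, ...]) = [8, 2.5000-4.3301i, 0.5000+0.8660i, 4, 0.5000-0.8660i, 2.5000+4.3301i]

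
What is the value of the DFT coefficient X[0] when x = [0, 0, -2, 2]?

X[0] = Σ(n=0 to 3) x[n] · ω_4^0 = Σ x[n]
= (0) + (0) + (-2) + (2)

X[0] = 0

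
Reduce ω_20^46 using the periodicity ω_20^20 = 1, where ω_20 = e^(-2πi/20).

Since ω_20^20 = 1, powers reduce modulo 20.
46 mod 20 = 6
So ω_20^46 = ω_20^6 = e^(-2πi·6/20)

ω_20^46 = ω_20^6 = -0.3090-0.9511i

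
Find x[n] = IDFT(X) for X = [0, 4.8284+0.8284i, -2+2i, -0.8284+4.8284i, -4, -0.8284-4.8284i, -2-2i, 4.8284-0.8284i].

x[n] = (1/8) Σ(k=0 to 7) X[k] · e^(2πikn/8)

Computing each x[n]:
x[0] = 0
x[1] = 0
x[2] = 1
x[3] = -1
x[4] = -2
x[5] = 0
x[6] = -1
x[7] = 3

x = [0, 0, 1, -1, -2, 0, -1, 3]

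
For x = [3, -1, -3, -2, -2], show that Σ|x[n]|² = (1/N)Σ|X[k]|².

Time domain:
Σ|x[n]|² = |3|² + |-1|² + |-3|² + |-2|² + |-2|² = 27.0000

Frequency domain:
(1/5)Σ|X[k]|² = (1/5)(|-5|² + |6.1180-0.3633i|² + |3.8820-1.5388i|² + |3.8820+1.5388i|² + |6.1180+0.3633i|²) = (1/5)·135.0000 = 27.0000

Both sides agree, confirming Parseval's theorem.

Σ|x[n]|² = (1/N)Σ|X[k]|² = 27.0000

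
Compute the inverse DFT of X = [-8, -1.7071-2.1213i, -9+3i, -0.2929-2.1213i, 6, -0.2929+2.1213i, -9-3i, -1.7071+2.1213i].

x[n] = (1/8) Σ(k=0 to 7) X[k] · e^(2πikn/8)

Computing each x[n]:
x[0] = -3
x[1] = -2
x[2] = 2
x[3] = 0
x[4] = -2
x[5] = -3
x[6] = 2
x[7] = -2

x = [-3, -2, 2, 0, -2, -3, 2, -2]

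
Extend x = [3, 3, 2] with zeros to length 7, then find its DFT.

Original 3-point DFT: [8, 0.5000-0.8660i, 0.5000+0.8660i]
Zero-padded 7-point DFT provides frequency interpolation.

DFT_7([x, 0, ...]) = [8, 4.4254-4.2954i, 0.5305-2.0570i, 1.5441+0.2620i, 1.5441-0.2620i, 0.5305+2.0570i, 4.4254+4.2954i]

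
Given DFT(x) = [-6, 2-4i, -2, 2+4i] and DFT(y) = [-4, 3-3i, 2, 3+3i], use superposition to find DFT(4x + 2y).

By linearity: DFT(4x + 2y) = 4·DFT(x) + 2·DFT(y)
= 4·[-6, 2-4i, -2, 2+4i] + 2·[-4, 3-3i, 2, 3+3i]

Computing element-wise:
Z[0] = 4·(-6) + 2·(-4) = -32
Z[1] = 4·(2-4i) + 2·(3-3i) = 14-22i
Z[2] = 4·(-2) + 2·(2) = -4
Z[3] = 4·(2+4i) + 2·(3+3i) = 14+22i

DFT(4x + 2y) = 4·X + 2·Y = [-32, 14-22i, -4, 14+22i]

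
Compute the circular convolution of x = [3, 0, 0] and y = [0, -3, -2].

(x ⊛ y)[n] = Σ(m=0 to 2) x[m] · y[(n-m) mod 3]

Computing each output sample:
(x ⊛ y)[0] = 0
(x ⊛ y)[1] = -9
(x ⊛ y)[2] = -6

x ⊛ y = [0, -9, -6]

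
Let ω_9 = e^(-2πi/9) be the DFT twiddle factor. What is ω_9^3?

ω_9^3 = e^(-2πi·3/9)
= cos(-2π·3/9) + i·sin(-2π·3/9)
= cos(-6π/9) + i·sin(-6π/9)

ω_9^3 = cos(-6π/9) + i·sin(-6π/9) = -0.5000-0.8660i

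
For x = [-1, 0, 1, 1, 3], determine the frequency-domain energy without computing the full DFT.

Parseval: Σ|x[n]|² = (1/N)Σ|X[k]|², so Σ|X[k]|² = N·Σ|x[n]|² = 5·12.0000

Σ|X[k]|² = N·Σ|x[n]|² = 5·12.0000 = 60.0000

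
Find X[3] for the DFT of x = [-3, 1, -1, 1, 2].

X[3] = Σ(n=0 to 4) x[n] · ω_5^(3n) where ω_5 = e^(-2πi/5)
= (-3)·ω_5^0 + (1)·ω_5^3 + (-1)·ω_5^6 + (1)·ω_5^9 + (2)·ω_5^12

X[3] = -5.4271+1.3143i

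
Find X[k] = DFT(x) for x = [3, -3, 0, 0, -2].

X[k] = Σ(n=0 to 4) x[n] · ω_5^(nk)
where ω_5 = e^(-2πi/5)

Computing each X[k]:
X[0] = -2
X[1] = 1.4549+0.9511i
X[2] = 7.0451+0.5878i
X[3] = 7.0451-0.5878i
X[4] = 1.4549-0.9511i

X = [-2, 1.4549+0.9511i, 7.0451+0.5878i, 7.0451-0.5878i, 1.4549-0.9511i]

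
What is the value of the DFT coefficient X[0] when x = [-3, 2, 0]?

X[0] = Σ(n=0 to 2) x[n] · ω_3^0 = Σ x[n]
= (-3) + (2) + (0)

X[0] = -1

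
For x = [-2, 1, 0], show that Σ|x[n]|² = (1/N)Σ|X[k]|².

Time domain:
Σ|x[n]|² = |-2|² + |1|² + |0|² = 5.0000

Frequency domain:
(1/3)Σ|X[k]|² = (1/3)(|-1|² + |-2.5000-0.8660i|² + |-2.5000+0.8660i|²) = (1/3)·15.0000 = 5.0000

Both sides agree, confirming Parseval's theorem.

Σ|x[n]|² = (1/N)Σ|X[k]|² = 5.0000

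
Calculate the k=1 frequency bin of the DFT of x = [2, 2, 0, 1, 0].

X[1] = Σ(n=0 to 4) x[n] · ω_5^(1n) where ω_5 = e^(-2πi/5)
= (2)·ω_5^0 + (2)·ω_5^1 + (0)·ω_5^2 + (1)·ω_5^3 + (0)·ω_5^4

X[1] = 1.8090-1.3143i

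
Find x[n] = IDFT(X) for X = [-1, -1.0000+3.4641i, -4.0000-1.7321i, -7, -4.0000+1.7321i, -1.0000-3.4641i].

x[n] = (1/6) Σ(k=0 to 5) X[k] · e^(2πikn/6)

Computing each x[n]:
x[0] = -3
x[1] = 1
x[2] = -2
x[3] = 0
x[4] = 1
x[5] = 2

x = [-3, 1, -2, 0, 1, 2]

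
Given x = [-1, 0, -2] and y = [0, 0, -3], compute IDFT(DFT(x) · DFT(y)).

(x ⊛ y)[n] = Σ(m=0 to 2) x[m] · y[(n-m) mod 3]

Computing each output sample:
(x ⊛ y)[0] = 0
(x ⊛ y)[1] = 6
(x ⊛ y)[2] = 3

x ⊛ y = [0, 6, 3]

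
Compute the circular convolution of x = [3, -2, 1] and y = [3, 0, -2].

(x ⊛ y)[n] = Σ(m=0 to 2) x[m] · y[(n-m) mod 3]

Computing each output sample:
(x ⊛ y)[0] = 13
(x ⊛ y)[1] = -8
(x ⊛ y)[2] = -3

x ⊛ y = [13, -8, -3]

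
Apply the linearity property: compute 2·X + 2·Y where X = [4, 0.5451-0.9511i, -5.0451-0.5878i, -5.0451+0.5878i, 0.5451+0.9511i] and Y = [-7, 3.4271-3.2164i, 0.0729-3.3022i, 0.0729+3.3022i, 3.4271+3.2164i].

By linearity: DFT(2x + 2y) = 2·DFT(x) + 2·DFT(y)
= 2·[4, 0.5451-0.9511i, -5.0451-0.5878i, -5.0451+0.5878i, 0.5451+0.9511i] + 2·[-7, 3.4271-3.2164i, 0.0729-3.3022i, 0.0729+3.3022i, 3.4271+3.2164i]

Computing element-wise:
Z[0] = 2·(4) + 2·(-7) = -6
Z[1] = 2·(0.5451-0.9511i) + 2·(3.4271-3.2164i) = 7.9444-8.3350i
Z[2] = 2·(-5.0451-0.5878i) + 2·(0.0729-3.3022i) = -9.9444-7.7800i
Z[3] = 2·(-5.0451+0.5878i) + 2·(0.0729+3.3022i) = -9.9444+7.7800i
Z[4] = 2·(0.5451+0.9511i) + 2·(3.4271+3.2164i) = 7.9444+8.3350i

DFT(2x + 2y) = 2·X + 2·Y = [-6, 7.9444-8.3350i, -9.9444-7.7800i, -9.9444+7.7800i, 7.9444+8.3350i]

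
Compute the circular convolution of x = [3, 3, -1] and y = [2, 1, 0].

(x ⊛ y)[n] = Σ(m=0 to 2) x[m] · y[(n-m) mod 3]

Computing each output sample:
(x ⊛ y)[0] = 5
(x ⊛ y)[1] = 9
(x ⊛ y)[2] = 1

x ⊛ y = [5, 9, 1]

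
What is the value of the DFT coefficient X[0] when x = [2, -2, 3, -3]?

X[0] = Σ(n=0 to 3) x[n] · ω_4^0 = Σ x[n]
= (2) + (-2) + (3) + (-3)

X[0] = 0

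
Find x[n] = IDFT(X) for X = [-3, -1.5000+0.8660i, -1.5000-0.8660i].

x[n] = (1/3) Σ(k=0 to 2) X[k] · e^(2πikn/3)

Computing each x[n]:
x[0] = -2
x[1] = -1
x[2] = 0

x = [-2, -1, 0]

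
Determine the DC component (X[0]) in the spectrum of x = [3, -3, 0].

X[0] = Σ(n=0 to 2) x[n] · ω_3^0 = Σ x[n]
= (3) + (-3) + (0)

X[0] = 0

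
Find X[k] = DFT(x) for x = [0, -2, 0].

X[k] = Σ(n=0 to 2) x[n] · ω_3^(nk)
where ω_3 = e^(-2πi/3)

Computing each X[k]:
X[0] = -2
X[1] = 1.0000+1.7321i
X[2] = 1.0000-1.7321i

X = [-2, 1.0000+1.7321i, 1.0000-1.7321i]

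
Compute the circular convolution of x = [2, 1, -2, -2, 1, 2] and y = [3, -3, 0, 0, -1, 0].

(x ⊛ y)[n] = Σ(m=0 to 5) x[m] · y[(n-m) mod 6]

Computing each output sample:
(x ⊛ y)[0] = 2
(x ⊛ y)[1] = -1
(x ⊛ y)[2] = -10
(x ⊛ y)[3] = -2
(x ⊛ y)[4] = 7
(x ⊛ y)[5] = 2

x ⊛ y = [2, -1, -10, -2, 7, 2]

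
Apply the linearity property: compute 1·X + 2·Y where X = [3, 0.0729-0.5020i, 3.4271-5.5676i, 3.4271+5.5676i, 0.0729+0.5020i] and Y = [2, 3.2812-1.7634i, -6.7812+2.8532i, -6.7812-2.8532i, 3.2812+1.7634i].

By linearity: DFT(1x + 2y) = 1·DFT(x) + 2·DFT(y)
= 1·[3, 0.0729-0.5020i, 3.4271-5.5676i, 3.4271+5.5676i, 0.0729+0.5020i] + 2·[2, 3.2812-1.7634i, -6.7812+2.8532i, -6.7812-2.8532i, 3.2812+1.7634i]

Computing element-wise:
Z[0] = 1·(3) + 2·(2) = 7
Z[1] = 1·(0.0729-0.5020i) + 2·(3.2812-1.7634i) = 6.6353-4.0288i
Z[2] = 1·(3.4271-5.5676i) + 2·(-6.7812+2.8532i) = -10.1353+0.1388i
Z[3] = 1·(3.4271+5.5676i) + 2·(-6.7812-2.8532i) = -10.1353-0.1388i
Z[4] = 1·(0.0729+0.5020i) + 2·(3.2812+1.7634i) = 6.6353+4.0288i

DFT(1x + 2y) = 1·X + 2·Y = [7, 6.6353-4.0288i, -10.1353+0.1388i, -10.1353-0.1388i, 6.6353+4.0288i]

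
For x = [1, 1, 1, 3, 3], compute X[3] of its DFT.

X[3] = Σ(n=0 to 4) x[n] · ω_5^(3n) where ω_5 = e^(-2πi/5)
= (1)·ω_5^0 + (1)·ω_5^3 + (1)·ω_5^6 + (3)·ω_5^9 + (3)·ω_5^12

X[3] = -1.0000+0.7265i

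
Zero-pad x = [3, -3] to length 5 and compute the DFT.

Original 2-point DFT: [0, 6]
Zero-padded 5-point DFT provides frequency interpolation.

DFT_5([x, 0, ...]) = [0, 2.0729+2.8532i, 5.4271+1.7634i, 5.4271-1.7634i, 2.0729-2.8532i]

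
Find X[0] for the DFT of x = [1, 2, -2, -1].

X[0] = Σ(n=0 to 3) x[n] · ω_4^0 = Σ x[n]
= (1) + (2) + (-2) + (-1)

X[0] = 0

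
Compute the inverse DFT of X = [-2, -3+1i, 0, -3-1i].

x[n] = (1/4) Σ(k=0 to 3) X[k] · e^(2πikn/4)

Computing each x[n]:
x[0] = -2
x[1] = -1
x[2] = 1
x[3] = 0

x = [-2, -1, 1, 0]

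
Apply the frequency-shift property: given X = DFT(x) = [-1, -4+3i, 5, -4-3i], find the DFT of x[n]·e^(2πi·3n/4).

Modulation property: DFT(ω_4^(-3n)·x[n]) = X[(k-3) mod 4], so circularly shift X by 3 positions.

X[k-3] = [-4+3i, 5, -4-3i, -1]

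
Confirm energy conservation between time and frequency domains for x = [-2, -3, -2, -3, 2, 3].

Time domain:
Σ|x[n]|² = |-2|² + |-3|² + |-2|² + |-3|² + |2|² + |3|² = 39.0000

Frequency domain:
(1/6)Σ|X[k]|² = (1/6)(|-5|² + |1.0000+8.6603i|² + |-5.0000+1.7321i|² + |1|² + |-5.0000-1.7321i|² + |1.0000-8.6603i|²) = (1/6)·234.0000 = 39.0000

Both sides agree, confirming Parseval's theorem.

Σ|x[n]|² = (1/N)Σ|X[k]|² = 39.0000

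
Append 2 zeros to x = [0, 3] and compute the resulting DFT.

Original 2-point DFT: [3, -3]
Zero-padded 4-point DFT provides frequency interpolation.

DFT_4([x, 0, ...]) = [3, -3i, -3, 3i]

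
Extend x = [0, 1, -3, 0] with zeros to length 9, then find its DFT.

Original 4-point DFT: [-2, 3-1i, -4, 3+1i]
Zero-padded 9-point DFT provides frequency interpolation.

DFT_9([x, 0, ...]) = [-2, 0.2451+2.3116i, 2.9927+0.0413i, 1.0000-3.4641i, -3.2378-2.2704i, -3.2378+2.2704i, 1.0000+3.4641i, 2.9927-0.0413i, 0.2451-2.3116i]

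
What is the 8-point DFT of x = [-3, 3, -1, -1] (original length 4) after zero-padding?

Original 4-point DFT: [-2, -2-4i, -6, -2+4i]
Zero-padded 8-point DFT provides frequency interpolation.

DFT_8([x, 0, ...]) = [-2, -0.1716-0.4142i, -2-4i, -5.8284-2.4142i, -6, -5.8284+2.4142i, -2+4i, -0.1716+0.4142i]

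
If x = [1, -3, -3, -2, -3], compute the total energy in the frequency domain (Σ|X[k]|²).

Parseval: Σ|x[n]|² = (1/N)Σ|X[k]|², so Σ|X[k]|² = N·Σ|x[n]|² = 5·32.0000

Σ|X[k]|² = N·Σ|x[n]|² = 5·32.0000 = 160.0000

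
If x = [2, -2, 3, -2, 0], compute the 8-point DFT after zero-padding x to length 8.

Original 5-point DFT: [1, 0.5729-1.0368i, 3.9271+5.9309i, 3.9271-5.9309i, 0.5729+1.0368i]
Zero-padded 8-point DFT provides frequency interpolation.

DFT_8([x, 0, ...]) = [1, 2.0000-0.1716i, -1, 2.0000+5.8284i, 9, 2.0000-5.8284i, -1, 2.0000+0.1716i]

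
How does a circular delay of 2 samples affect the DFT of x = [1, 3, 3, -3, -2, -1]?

Time shift by 2: X_shifted[k] = ω_6^(2k) · X[k]
Shifted x = [-2, -1, 1, 3, 3, -3]

DFT(x[n-2]) = [1, -9, 1.0000-3.4641i, 3, 1.0000+3.4641i, -9]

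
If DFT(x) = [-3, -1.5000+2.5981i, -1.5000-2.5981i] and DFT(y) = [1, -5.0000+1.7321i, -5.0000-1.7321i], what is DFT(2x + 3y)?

By linearity: DFT(2x + 3y) = 2·DFT(x) + 3·DFT(y)
= 2·[-3, -1.5000+2.5981i, -1.5000-2.5981i] + 3·[1, -5.0000+1.7321i, -5.0000-1.7321i]

Computing element-wise:
Z[0] = 2·(-3) + 3·(1) = -3
Z[1] = 2·(-1.5000+2.5981i) + 3·(-5.0000+1.7321i) = -18.0000+10.3925i
Z[2] = 2·(-1.5000-2.5981i) + 3·(-5.0000-1.7321i) = -18.0000-10.3925i

DFT(2x + 3y) = 2·X + 3·Y = [-3, -18.0000+10.3925i, -18.0000-10.3925i]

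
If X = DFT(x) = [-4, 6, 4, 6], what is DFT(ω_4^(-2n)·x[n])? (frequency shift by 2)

Modulation property: DFT(ω_4^(-2n)·x[n]) = X[(k-2) mod 4], so circularly shift X by 2 positions.

X[k-2] = [4, 6, -4, 6]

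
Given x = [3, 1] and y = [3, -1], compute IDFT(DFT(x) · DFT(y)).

(x ⊛ y)[n] = Σ(m=0 to 1) x[m] · y[(n-m) mod 2]

Computing each output sample:
(x ⊛ y)[0] = 8
(x ⊛ y)[1] = 0

x ⊛ y = [8, 0]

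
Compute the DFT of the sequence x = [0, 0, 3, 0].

X[k] = Σ(n=0 to 3) x[n] · ω_4^(nk)
where ω_4 = e^(-2πi/4)

Computing each X[k]:
X[0] = 3
X[1] = -3
X[2] = 3
X[3] = -3

X = [3, -3, 3, -3]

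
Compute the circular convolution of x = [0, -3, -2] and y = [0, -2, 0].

(x ⊛ y)[n] = Σ(m=0 to 2) x[m] · y[(n-m) mod 3]

Computing each output sample:
(x ⊛ y)[0] = 4
(x ⊛ y)[1] = 0
(x ⊛ y)[2] = 6

x ⊛ y = [4, 0, 6]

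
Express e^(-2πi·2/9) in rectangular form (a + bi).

ω_9^2 = e^(-2πi·2/9)
= cos(-2π·2/9) + i·sin(-2π·2/9)
= cos(-4π/9) + i·sin(-4π/9)

ω_9^2 = cos(-4π/9) + i·sin(-4π/9) = 0.1736-0.9848i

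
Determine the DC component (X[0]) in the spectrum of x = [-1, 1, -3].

X[0] = Σ(n=0 to 2) x[n] · ω_3^0 = Σ x[n]
= (-1) + (1) + (-3)

X[0] = -3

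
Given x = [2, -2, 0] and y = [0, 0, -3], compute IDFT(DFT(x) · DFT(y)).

(x ⊛ y)[n] = Σ(m=0 to 2) x[m] · y[(n-m) mod 3]

Computing each output sample:
(x ⊛ y)[0] = 6
(x ⊛ y)[1] = 0
(x ⊛ y)[2] = -6

x ⊛ y = [6, 0, -6]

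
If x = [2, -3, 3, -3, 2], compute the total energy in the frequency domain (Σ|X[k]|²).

Parseval: Σ|x[n]|² = (1/N)Σ|X[k]|², so Σ|X[k]|² = N·Σ|x[n]|² = 5·35.0000

Σ|X[k]|² = N·Σ|x[n]|² = 5·35.0000 = 175.0000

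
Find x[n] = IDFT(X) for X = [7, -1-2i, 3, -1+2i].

x[n] = (1/4) Σ(k=0 to 3) X[k] · e^(2πikn/4)

Computing each x[n]:
x[0] = 2
x[1] = 2
x[2] = 3
x[3] = 0

x = [2, 2, 3, 0]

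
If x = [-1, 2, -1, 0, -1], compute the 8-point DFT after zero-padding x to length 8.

Original 5-point DFT: [-1, 0.1180-2.2654i, -2.1180-2.7144i, -2.1180+2.7144i, 0.1180+2.2654i]
Zero-padded 8-point DFT provides frequency interpolation.

DFT_8([x, 0, ...]) = [-1, 1.4142-0.4142i, -1-2i, -1.4142-2.4142i, -5, -1.4142+2.4142i, -1+2i, 1.4142+0.4142i]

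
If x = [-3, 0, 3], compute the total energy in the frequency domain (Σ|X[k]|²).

Parseval: Σ|x[n]|² = (1/N)Σ|X[k]|², so Σ|X[k]|² = N·Σ|x[n]|² = 3·18.0000

Σ|X[k]|² = N·Σ|x[n]|² = 3·18.0000 = 54.0000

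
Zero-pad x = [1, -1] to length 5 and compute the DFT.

Original 2-point DFT: [0, 2]
Zero-padded 5-point DFT provides frequency interpolation.

DFT_5([x, 0, ...]) = [0, 0.6910+0.9511i, 1.8090+0.5878i, 1.8090-0.5878i, 0.6910-0.9511i]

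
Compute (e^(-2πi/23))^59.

Since ω_23^23 = 1, powers reduce modulo 23.
59 mod 23 = 13
So ω_23^59 = ω_23^13 = e^(-2πi·13/23)

ω_23^59 = ω_23^13 = -0.9172+0.3984i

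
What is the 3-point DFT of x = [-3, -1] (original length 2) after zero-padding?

Original 2-point DFT: [-4, -2]
Zero-padded 3-point DFT provides frequency interpolation.

DFT_3([x, 0, ...]) = [-4, -2.5000+0.8660i, -2.5000-0.8660i]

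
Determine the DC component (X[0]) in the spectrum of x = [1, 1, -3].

X[0] = Σ(n=0 to 2) x[n] · ω_3^0 = Σ x[n]
= (1) + (1) + (-3)

X[0] = -1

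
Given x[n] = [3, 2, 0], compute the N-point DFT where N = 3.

X[k] = Σ(n=0 to 2) x[n] · ω_3^(nk)
where ω_3 = e^(-2πi/3)

Computing each X[k]:
X[0] = 5
X[1] = 2.0000-1.7321i
X[2] = 2.0000+1.7321i

X = [5, 2.0000-1.7321i, 2.0000+1.7321i]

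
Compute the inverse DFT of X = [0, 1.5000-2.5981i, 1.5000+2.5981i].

x[n] = (1/3) Σ(k=0 to 2) X[k] · e^(2πikn/3)

Computing each x[n]:
x[0] = 1
x[1] = 1
x[2] = -2

x = [1, 1, -2]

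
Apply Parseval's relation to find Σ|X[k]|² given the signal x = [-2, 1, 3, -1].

Parseval: Σ|x[n]|² = (1/N)Σ|X[k]|², so Σ|X[k]|² = N·Σ|x[n]|² = 4·15.0000

Σ|X[k]|² = N·Σ|x[n]|² = 4·15.0000 = 60.0000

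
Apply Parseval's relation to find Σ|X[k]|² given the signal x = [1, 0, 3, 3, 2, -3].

Parseval: Σ|x[n]|² = (1/N)Σ|X[k]|², so Σ|X[k]|² = N·Σ|x[n]|² = 6·32.0000

Σ|X[k]|² = N·Σ|x[n]|² = 6·32.0000 = 192.0000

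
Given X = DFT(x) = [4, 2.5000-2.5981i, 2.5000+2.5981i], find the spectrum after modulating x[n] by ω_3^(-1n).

Modulation property: DFT(ω_3^(-1n)·x[n]) = X[(k-1) mod 3], so circularly shift X by 1 positions.

X[k-1] = [2.5000+2.5981i, 4, 2.5000-2.5981i]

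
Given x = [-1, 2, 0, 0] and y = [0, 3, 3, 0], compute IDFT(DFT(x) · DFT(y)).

(x ⊛ y)[n] = Σ(m=0 to 3) x[m] · y[(n-m) mod 4]

Computing each output sample:
(x ⊛ y)[0] = 0
(x ⊛ y)[1] = -3
(x ⊛ y)[2] = 3
(x ⊛ y)[3] = 6

x ⊛ y = [0, -3, 3, 6]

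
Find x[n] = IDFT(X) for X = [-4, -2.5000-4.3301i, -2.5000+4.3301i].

x[n] = (1/3) Σ(k=0 to 2) X[k] · e^(2πikn/3)

Computing each x[n]:
x[0] = -3
x[1] = 2
x[2] = -3

x = [-3, 2, -3]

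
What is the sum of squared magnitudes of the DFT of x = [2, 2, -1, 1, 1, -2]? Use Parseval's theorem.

Parseval: Σ|x[n]|² = (1/N)Σ|X[k]|², so Σ|X[k]|² = N·Σ|x[n]|² = 6·15.0000

Σ|X[k]|² = N·Σ|x[n]|² = 6·15.0000 = 90.0000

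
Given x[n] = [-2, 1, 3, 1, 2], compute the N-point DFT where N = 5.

X[k] = Σ(n=0 to 4) x[n] · ω_5^(nk)
where ω_5 = e^(-2πi/5)

Computing each X[k]:
X[0] = 5
X[1] = -4.3090-0.2245i
X[2] = -3.1910+2.4899i
X[3] = -3.1910-2.4899i
X[4] = -4.3090+0.2245i

X = [5, -4.3090-0.2245i, -3.1910+2.4899i, -3.1910-2.4899i, -4.3090+0.2245i]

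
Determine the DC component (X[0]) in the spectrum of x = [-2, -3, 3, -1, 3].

X[0] = Σ(n=0 to 4) x[n] · ω_5^0 = Σ x[n]
= (-2) + (-3) + (3) + (-1) + (3)

X[0] = 0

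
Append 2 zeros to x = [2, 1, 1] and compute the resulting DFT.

Original 3-point DFT: [4, 1, 1]
Zero-padded 5-point DFT provides frequency interpolation.

DFT_5([x, 0, ...]) = [4, 1.5000-1.5388i, 1.5000+0.3633i, 1.5000-0.3633i, 1.5000+1.5388i]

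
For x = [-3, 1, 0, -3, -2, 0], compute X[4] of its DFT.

X[4] = Σ(n=0 to 5) x[n] · ω_6^(4n) where ω_6 = e^(-2πi/6)
= (-3)·ω_6^0 + (1)·ω_6^4 + (0)·ω_6^8 + (-3)·ω_6^12 + (-2)·ω_6^16 + (0)·ω_6^20

X[4] = -5.5000-0.8660i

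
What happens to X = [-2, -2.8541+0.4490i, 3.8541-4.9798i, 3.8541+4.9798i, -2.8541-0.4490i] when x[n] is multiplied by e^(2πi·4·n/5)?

Modulation property: DFT(ω_5^(-4n)·x[n]) = X[(k-4) mod 5], so circularly shift X by 4 positions.

X[k-4] = [-2.8541+0.4490i, 3.8541-4.9798i, 3.8541+4.9798i, -2.8541-0.4490i, -2]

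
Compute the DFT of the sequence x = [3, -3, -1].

X[k] = Σ(n=0 to 2) x[n] · ω_3^(nk)
where ω_3 = e^(-2πi/3)

Computing each X[k]:
X[0] = -1
X[1] = 5.0000+1.7321i
X[2] = 5.0000-1.7321i

X = [-1, 5.0000+1.7321i, 5.0000-1.7321i]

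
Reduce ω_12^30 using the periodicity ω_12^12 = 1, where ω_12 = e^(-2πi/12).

Since ω_12^12 = 1, powers reduce modulo 12.
30 mod 12 = 6
So ω_12^30 = ω_12^6 = e^(-2πi·6/12)

ω_12^30 = ω_12^6 = -1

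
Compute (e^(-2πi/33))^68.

Since ω_33^33 = 1, powers reduce modulo 33.
68 mod 33 = 2
So ω_33^68 = ω_33^2 = e^(-2πi·2/33)

ω_33^68 = ω_33^2 = 0.9284-0.3717i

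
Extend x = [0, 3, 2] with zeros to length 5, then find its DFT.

Original 3-point DFT: [5, -2.5000-0.8660i, -2.5000+0.8660i]
Zero-padded 5-point DFT provides frequency interpolation.

DFT_5([x, 0, ...]) = [5, -0.6910-4.0287i, -1.8090+0.1388i, -1.8090-0.1388i, -0.6910+4.0287i]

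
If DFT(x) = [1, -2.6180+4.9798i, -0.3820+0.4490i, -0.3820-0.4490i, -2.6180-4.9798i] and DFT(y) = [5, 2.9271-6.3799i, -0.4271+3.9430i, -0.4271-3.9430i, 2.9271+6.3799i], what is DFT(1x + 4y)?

By linearity: DFT(1x + 4y) = 1·DFT(x) + 4·DFT(y)
= 1·[1, -2.6180+4.9798i, -0.3820+0.4490i, -0.3820-0.4490i, -2.6180-4.9798i] + 4·[5, 2.9271-6.3799i, -0.4271+3.9430i, -0.4271-3.9430i, 2.9271+6.3799i]

Computing element-wise:
Z[0] = 1·(1) + 4·(5) = 21
Z[1] = 1·(-2.6180+4.9798i) + 4·(2.9271-6.3799i) = 9.0904-20.5398i
Z[2] = 1·(-0.3820+0.4490i) + 4·(-0.4271+3.9430i) = -2.0904+16.2210i
Z[3] = 1·(-0.3820-0.4490i) + 4·(-0.4271-3.9430i) = -2.0904-16.2210i
Z[4] = 1·(-2.6180-4.9798i) + 4·(2.9271+6.3799i) = 9.0904+20.5398i

DFT(1x + 4y) = 1·X + 4·Y = [21, 9.0904-20.5398i, -2.0904+16.2210i, -2.0904-16.2210i, 9.0904+20.5398i]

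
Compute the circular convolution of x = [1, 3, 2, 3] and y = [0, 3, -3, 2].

(x ⊛ y)[n] = Σ(m=0 to 3) x[m] · y[(n-m) mod 4]

Computing each output sample:
(x ⊛ y)[0] = 9
(x ⊛ y)[1] = -2
(x ⊛ y)[2] = 12
(x ⊛ y)[3] = -1

x ⊛ y = [9, -2, 12, -1]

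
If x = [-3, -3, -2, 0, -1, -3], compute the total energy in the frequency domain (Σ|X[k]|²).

Parseval: Σ|x[n]|² = (1/N)Σ|X[k]|², so Σ|X[k]|² = N·Σ|x[n]|² = 6·32.0000

Σ|X[k]|² = N·Σ|x[n]|² = 6·32.0000 = 192.0000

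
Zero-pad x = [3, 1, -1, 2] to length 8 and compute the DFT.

Original 4-point DFT: [5, 4+1i, -1, 4-1i]
Zero-padded 8-point DFT provides frequency interpolation.

DFT_8([x, 0, ...]) = [5, 2.2929-1.1213i, 4+1i, 3.7071-3.1213i, -1, 3.7071+3.1213i, 4-1i, 2.2929+1.1213i]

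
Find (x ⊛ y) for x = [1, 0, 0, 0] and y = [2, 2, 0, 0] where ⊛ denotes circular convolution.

(x ⊛ y)[n] = Σ(m=0 to 3) x[m] · y[(n-m) mod 4]

Computing each output sample:
(x ⊛ y)[0] = 2
(x ⊛ y)[1] = 2
(x ⊛ y)[2] = 0
(x ⊛ y)[3] = 0

x ⊛ y = [2, 2, 0, 0]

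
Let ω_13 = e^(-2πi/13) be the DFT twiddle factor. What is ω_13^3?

ω_13^3 = e^(-2πi·3/13)
= cos(-2π·3/13) + i·sin(-2π·3/13)
= cos(-6π/13) + i·sin(-6π/13)

ω_13^3 = cos(-6π/13) + i·sin(-6π/13) = 0.1205-0.9927i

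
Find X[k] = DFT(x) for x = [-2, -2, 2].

X[k] = Σ(n=0 to 2) x[n] · ω_3^(nk)
where ω_3 = e^(-2πi/3)

Computing each X[k]:
X[0] = -2
X[1] = -2.0000+3.4641i
X[2] = -2.0000-3.4641i

X = [-2, -2.0000+3.4641i, -2.0000-3.4641i]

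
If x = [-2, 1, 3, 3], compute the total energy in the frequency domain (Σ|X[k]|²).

Parseval: Σ|x[n]|² = (1/N)Σ|X[k]|², so Σ|X[k]|² = N·Σ|x[n]|² = 4·23.0000

Σ|X[k]|² = N·Σ|x[n]|² = 4·23.0000 = 92.0000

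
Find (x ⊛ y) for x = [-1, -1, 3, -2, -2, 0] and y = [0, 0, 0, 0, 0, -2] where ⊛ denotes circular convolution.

(x ⊛ y)[n] = Σ(m=0 to 5) x[m] · y[(n-m) mod 6]

Computing each output sample:
(x ⊛ y)[0] = 2
(x ⊛ y)[1] = -6
(x ⊛ y)[2] = 4
(x ⊛ y)[3] = 4
(x ⊛ y)[4] = 0
(x ⊛ y)[5] = 2

x ⊛ y = [2, -6, 4, 4, 0, 2]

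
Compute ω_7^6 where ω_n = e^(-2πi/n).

ω_7^6 = e^(-2πi·6/7)
= cos(-2π·6/7) + i·sin(-2π·6/7)
= cos(-12π/7) + i·sin(-12π/7)

ω_7^6 = cos(-12π/7) + i·sin(-12π/7) = 0.6235+0.7818i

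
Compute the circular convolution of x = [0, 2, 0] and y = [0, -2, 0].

(x ⊛ y)[n] = Σ(m=0 to 2) x[m] · y[(n-m) mod 3]

Computing each output sample:
(x ⊛ y)[0] = 0
(x ⊛ y)[1] = 0
(x ⊛ y)[2] = -4

x ⊛ y = [0, 0, -4]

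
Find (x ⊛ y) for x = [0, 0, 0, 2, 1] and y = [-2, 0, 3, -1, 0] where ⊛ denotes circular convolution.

(x ⊛ y)[n] = Σ(m=0 to 4) x[m] · y[(n-m) mod 5]

Computing each output sample:
(x ⊛ y)[0] = 6
(x ⊛ y)[1] = 1
(x ⊛ y)[2] = -1
(x ⊛ y)[3] = -4
(x ⊛ y)[4] = -2

x ⊛ y = [6, 1, -1, -4, -2]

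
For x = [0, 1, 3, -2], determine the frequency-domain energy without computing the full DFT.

Parseval: Σ|x[n]|² = (1/N)Σ|X[k]|², so Σ|X[k]|² = N·Σ|x[n]|² = 4·14.0000

Σ|X[k]|² = N·Σ|x[n]|² = 4·14.0000 = 56.0000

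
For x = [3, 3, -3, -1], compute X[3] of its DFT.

X[3] = Σ(n=0 to 3) x[n] · ω_4^(3n) where ω_4 = e^(-2πi/4)
= (3)·ω_4^0 + (3)·ω_4^3 + (-3)·ω_4^6 + (-1)·ω_4^9

X[3] = 6+4i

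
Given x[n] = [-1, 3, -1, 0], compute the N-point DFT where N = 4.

X[k] = Σ(n=0 to 3) x[n] · ω_4^(nk)
where ω_4 = e^(-2πi/4)

Computing each X[k]:
X[0] = 1
X[1] = -3i
X[2] = -5
X[3] = 3i

X = [1, -3i, -5, 3i]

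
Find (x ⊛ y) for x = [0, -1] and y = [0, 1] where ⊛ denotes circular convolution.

(x ⊛ y)[n] = Σ(m=0 to 1) x[m] · y[(n-m) mod 2]

Computing each output sample:
(x ⊛ y)[0] = -1
(x ⊛ y)[1] = 0

x ⊛ y = [-1, 0]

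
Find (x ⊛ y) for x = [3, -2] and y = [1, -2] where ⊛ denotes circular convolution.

(x ⊛ y)[n] = Σ(m=0 to 1) x[m] · y[(n-m) mod 2]

Computing each output sample:
(x ⊛ y)[0] = 7
(x ⊛ y)[1] = -8

x ⊛ y = [7, -8]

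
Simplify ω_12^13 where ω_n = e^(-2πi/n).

Since ω_12^12 = 1, powers reduce modulo 12.
13 mod 12 = 1
So ω_12^13 = ω_12^1 = e^(-2πi·1/12)

ω_12^13 = ω_12^1 = 0.8660-0.5000i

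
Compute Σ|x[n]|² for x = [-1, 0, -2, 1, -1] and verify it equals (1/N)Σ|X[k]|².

Time domain:
Σ|x[n]|² = |-1|² + |0|² + |-2|² + |1|² + |-1|² = 7.0000

Frequency domain:
(1/5)Σ|X[k]|² = (1/5)(|-3|² + |-0.5000+0.8123i|² + |-0.5000-3.4410i|² + |-0.5000+3.4410i|² + |-0.5000-0.8123i|²) = (1/5)·35.0000 = 7.0000

Both sides agree, confirming Parseval's theorem.

Σ|x[n]|² = (1/N)Σ|X[k]|² = 7.0000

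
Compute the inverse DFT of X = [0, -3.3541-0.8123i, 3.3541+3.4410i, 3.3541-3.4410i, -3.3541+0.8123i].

x[n] = (1/5) Σ(k=0 to 4) X[k] · e^(2πikn/5)

Computing each x[n]:
x[0] = 0
x[1] = -2
x[2] = 3
x[3] = 0
x[4] = -1

x = [0, -2, 3, 0, -1]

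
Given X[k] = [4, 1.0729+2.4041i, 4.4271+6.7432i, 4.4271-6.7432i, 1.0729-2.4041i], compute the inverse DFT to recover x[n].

x[n] = (1/5) Σ(k=0 to 4) X[k] · e^(2πikn/5)

Computing each x[n]:
x[0] = 3
x[1] = -3
x[2] = 3
x[3] = -1
x[4] = 2

x = [3, -3, 3, -1, 2]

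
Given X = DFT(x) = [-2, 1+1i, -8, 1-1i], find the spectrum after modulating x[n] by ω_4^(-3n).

Modulation property: DFT(ω_4^(-3n)·x[n]) = X[(k-3) mod 4], so circularly shift X by 3 positions.

X[k-3] = [1+1i, -8, 1-1i, -2]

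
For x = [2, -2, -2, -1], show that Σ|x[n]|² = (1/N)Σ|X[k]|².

Time domain:
Σ|x[n]|² = |2|² + |-2|² + |-2|² + |-1|² = 13.0000

Frequency domain:
(1/4)Σ|X[k]|² = (1/4)(|-3|² + |4+1i|² + |3|² + |4-1i|²) = (1/4)·52.0000 = 13.0000

Both sides agree, confirming Parseval's theorem.

Σ|x[n]|² = (1/N)Σ|X[k]|² = 13.0000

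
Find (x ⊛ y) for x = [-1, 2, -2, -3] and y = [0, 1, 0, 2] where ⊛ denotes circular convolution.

(x ⊛ y)[n] = Σ(m=0 to 3) x[m] · y[(n-m) mod 4]

Computing each output sample:
(x ⊛ y)[0] = 1
(x ⊛ y)[1] = -5
(x ⊛ y)[2] = -4
(x ⊛ y)[3] = -4

x ⊛ y = [1, -5, -4, -4]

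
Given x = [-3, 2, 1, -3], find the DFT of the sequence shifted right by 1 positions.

Time shift by 1: X_shifted[k] = ω_4^(1k) · X[k]
Shifted x = [-3, -3, 2, 1]

DFT(x[n-1]) = [-3, -5+4i, 1, -5-4i]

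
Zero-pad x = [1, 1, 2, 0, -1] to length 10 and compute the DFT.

Original 5-point DFT: [3, -0.6180-3.0777i, 1.6180+0.7265i, 1.6180-0.7265i, -0.6180+3.0777i]
Zero-padded 10-point DFT provides frequency interpolation.

DFT_10([x, 0, ...]) = [3, 3.2361-1.9021i, -0.6180-3.0777i, -1.2361+1.1756i, 1.6180+0.7265i, 1, 1.6180-0.7265i, -1.2361-1.1756i, -0.6180+3.0777i, 3.2361+1.9021i]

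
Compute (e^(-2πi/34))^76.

Since ω_34^34 = 1, powers reduce modulo 34.
76 mod 34 = 8
So ω_34^76 = ω_34^8 = e^(-2πi·8/34)

ω_34^76 = ω_34^8 = 0.0923-0.9957i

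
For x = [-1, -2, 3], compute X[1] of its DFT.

X[1] = Σ(n=0 to 2) x[n] · ω_3^(1n) where ω_3 = e^(-2πi/3)
= (-1)·ω_3^0 + (-2)·ω_3^1 + (3)·ω_3^2

X[1] = -1.5000+4.3301i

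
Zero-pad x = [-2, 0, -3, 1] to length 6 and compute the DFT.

Original 4-point DFT: [-4, 1+1i, -6, 1-1i]
Zero-padded 6-point DFT provides frequency interpolation.

DFT_6([x, 0, ...]) = [-4, -1.5000+2.5981i, 0.5000-2.5981i, -6, 0.5000+2.5981i, -1.5000-2.5981i]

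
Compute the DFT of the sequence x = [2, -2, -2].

X[k] = Σ(n=0 to 2) x[n] · ω_3^(nk)
where ω_3 = e^(-2πi/3)

Computing each X[k]:
X[0] = -2
X[1] = 4
X[2] = 4

X = [-2, 4, 4]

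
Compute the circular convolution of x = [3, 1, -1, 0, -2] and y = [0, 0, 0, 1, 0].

(x ⊛ y)[n] = Σ(m=0 to 4) x[m] · y[(n-m) mod 5]

Computing each output sample:
(x ⊛ y)[0] = -1
(x ⊛ y)[1] = 0
(x ⊛ y)[2] = -2
(x ⊛ y)[3] = 3
(x ⊛ y)[4] = 1

x ⊛ y = [-1, 0, -2, 3, 1]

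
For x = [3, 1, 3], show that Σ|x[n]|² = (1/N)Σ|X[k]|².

Time domain:
Σ|x[n]|² = |3|² + |1|² + |3|² = 19.0000

Frequency domain:
(1/3)Σ|X[k]|² = (1/3)(|7|² + |1.0000+1.7321i|² + |1.0000-1.7321i|²) = (1/3)·57.0000 = 19.0000

Both sides agree, confirming Parseval's theorem.

Σ|x[n]|² = (1/N)Σ|X[k]|² = 19.0000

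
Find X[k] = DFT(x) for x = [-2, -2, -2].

X[k] = Σ(n=0 to 2) x[n] · ω_3^(nk)
where ω_3 = e^(-2πi/3)

Computing each X[k]:
X[0] = -6
X[1] = 0
X[2] = 0

X = [-6, 0, 0]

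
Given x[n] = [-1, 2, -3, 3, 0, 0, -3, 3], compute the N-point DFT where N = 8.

X[k] = Σ(n=0 to 7) x[n] · ω_8^(nk)
where ω_8 = e^(-2πi/8)

Computing each X[k]:
X[0] = 1
X[1] = 0.4142-1.4142i
X[2] = 5+4i
X[3] = -2.4142-1.4142i
X[4] = -15
X[5] = -2.4142+1.4142i
X[6] = 5-4i
X[7] = 0.4142+1.4142i

X = [1, 0.4142-1.4142i, 5+4i, -2.4142-1.4142i, -15, -2.4142+1.4142i, 5-4i, 0.4142+1.4142i]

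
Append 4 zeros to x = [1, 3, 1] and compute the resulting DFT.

Original 3-point DFT: [5, -1.0000-1.7321i, -1.0000+1.7321i]
Zero-padded 7-point DFT provides frequency interpolation.

DFT_7([x, 0, ...]) = [5, 2.6479-3.3204i, -0.5685-2.4909i, -1.0794-0.5198i, -1.0794+0.5198i, -0.5685+2.4909i, 2.6479+3.3204i]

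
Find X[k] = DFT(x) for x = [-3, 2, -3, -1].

X[k] = Σ(n=0 to 3) x[n] · ω_4^(nk)
where ω_4 = e^(-2πi/4)

Computing each X[k]:
X[0] = -5
X[1] = -3i
X[2] = -7
X[3] = 3i

X = [-5, -3i, -7, 3i]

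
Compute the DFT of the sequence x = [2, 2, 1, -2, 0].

X[k] = Σ(n=0 to 4) x[n] · ω_5^(nk)
where ω_5 = e^(-2πi/5)

Computing each X[k]:
X[0] = 3
X[1] = 3.4271-3.6655i
X[2] = 0.0729+1.6776i
X[3] = 0.0729-1.6776i
X[4] = 3.4271+3.6655i

X = [3, 3.4271-3.6655i, 0.0729+1.6776i, 0.0729-1.6776i, 3.4271+3.6655i]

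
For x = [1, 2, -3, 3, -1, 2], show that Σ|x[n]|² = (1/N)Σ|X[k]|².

Time domain:
Σ|x[n]|² = |1|² + |2|² + |-3|² + |3|² + |-1|² + |2|² = 28.0000

Frequency domain:
(1/6)Σ|X[k]|² = (1/6)(|4|² + |2.0000+1.7321i|² + |4.0000-1.7321i|² + |-10|² + |4.0000+1.7321i|² + |2.0000-1.7321i|²) = (1/6)·168.0000 = 28.0000

Both sides agree, confirming Parseval's theorem.

Σ|x[n]|² = (1/N)Σ|X[k]|² = 28.0000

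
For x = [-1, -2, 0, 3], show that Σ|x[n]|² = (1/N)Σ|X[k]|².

Time domain:
Σ|x[n]|² = |-1|² + |-2|² + |0|² + |3|² = 14.0000

Frequency domain:
(1/4)Σ|X[k]|² = (1/4)(|0|² + |-1+5i|² + |-2|² + |-1-5i|²) = (1/4)·56.0000 = 14.0000

Both sides agree, confirming Parseval's theorem.

Σ|x[n]|² = (1/N)Σ|X[k]|² = 14.0000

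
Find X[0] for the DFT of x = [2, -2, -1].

X[0] = Σ(n=0 to 2) x[n] · ω_3^0 = Σ x[n]
= (2) + (-2) + (-1)

X[0] = -1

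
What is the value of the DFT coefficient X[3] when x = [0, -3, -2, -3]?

X[3] = Σ(n=0 to 3) x[n] · ω_4^(3n) where ω_4 = e^(-2πi/4)
= (0)·ω_4^0 + (-3)·ω_4^3 + (-2)·ω_4^6 + (-3)·ω_4^9

X[3] = 2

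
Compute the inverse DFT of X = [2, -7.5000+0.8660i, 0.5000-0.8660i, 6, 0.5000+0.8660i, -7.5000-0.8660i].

x[n] = (1/6) Σ(k=0 to 5) X[k] · e^(2πikn/6)

Computing each x[n]:
x[0] = -1
x[1] = -2
x[2] = 2
x[3] = 2
x[4] = 3
x[5] = -2

x = [-1, -2, 2, 2, 3, -2]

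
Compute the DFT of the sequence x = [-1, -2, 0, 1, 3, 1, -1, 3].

X[k] = Σ(n=0 to 7) x[n] · ω_8^(nk)
where ω_8 = e^(-2πi/8)

Computing each X[k]:
X[0] = 4
X[1] = -4.7071+2.5355i
X[2] = 3+5i
X[3] = -3.2929+4.5355i
X[4] = -2
X[5] = -3.2929-4.5355i
X[6] = 3-5i
X[7] = -4.7071-2.5355i

X = [4, -4.7071+2.5355i, 3+5i, -3.2929+4.5355i, -2, -3.2929-4.5355i, 3-5i, -4.7071-2.5355i]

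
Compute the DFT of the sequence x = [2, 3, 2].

X[k] = Σ(n=0 to 2) x[n] · ω_3^(nk)
where ω_3 = e^(-2πi/3)

Computing each X[k]:
X[0] = 7
X[1] = -0.5000-0.8660i
X[2] = -0.5000+0.8660i

X = [7, -0.5000-0.8660i, -0.5000+0.8660i]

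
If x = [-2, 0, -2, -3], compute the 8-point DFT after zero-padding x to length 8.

Original 4-point DFT: [-7, -3i, -1, 3i]
Zero-padded 8-point DFT provides frequency interpolation.

DFT_8([x, 0, ...]) = [-7, 0.1213+4.1213i, -3i, -4.1213+0.1213i, -1, -4.1213-0.1213i, 3i, 0.1213-4.1213i]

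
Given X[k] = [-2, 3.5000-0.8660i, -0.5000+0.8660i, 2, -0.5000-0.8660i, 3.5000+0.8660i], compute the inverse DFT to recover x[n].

x[n] = (1/6) Σ(k=0 to 5) X[k] · e^(2πikn/6)

Computing each x[n]:
x[0] = 1
x[1] = 0
x[2] = 0
x[3] = -2
x[4] = -1
x[5] = 0

x = [1, 0, 0, -2, -1, 0]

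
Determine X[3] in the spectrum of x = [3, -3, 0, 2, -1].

X[3] = Σ(n=0 to 4) x[n] · ω_5^(3n) where ω_5 = e^(-2πi/5)
= (3)·ω_5^0 + (-3)·ω_5^3 + (0)·ω_5^6 + (2)·ω_5^9 + (-1)·ω_5^12

X[3] = 6.8541+0.7265i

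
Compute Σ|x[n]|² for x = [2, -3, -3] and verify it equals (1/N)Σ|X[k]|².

Time domain:
Σ|x[n]|² = |2|² + |-3|² + |-3|² = 22.0000

Frequency domain:
(1/3)Σ|X[k]|² = (1/3)(|-4|² + |5|² + |5|²) = (1/3)·66.0000 = 22.0000

Both sides agree, confirming Parseval's theorem.

Σ|x[n]|² = (1/N)Σ|X[k]|² = 22.0000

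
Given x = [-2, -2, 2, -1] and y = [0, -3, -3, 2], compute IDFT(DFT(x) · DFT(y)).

(x ⊛ y)[n] = Σ(m=0 to 3) x[m] · y[(n-m) mod 4]

Computing each output sample:
(x ⊛ y)[0] = -7
(x ⊛ y)[1] = 13
(x ⊛ y)[2] = 10
(x ⊛ y)[3] = -4

x ⊛ y = [-7, 13, 10, -4]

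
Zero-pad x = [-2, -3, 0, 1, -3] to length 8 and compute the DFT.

Original 5-point DFT: [-7, -4.6631+0.5878i, 3.1631-0.9511i, 3.1631+0.9511i, -4.6631-0.5878i]
Zero-padded 8-point DFT provides frequency interpolation.

DFT_8([x, 0, ...]) = [-7, -1.8284+1.4142i, -5+4i, 3.8284+1.4142i, -3, 3.8284-1.4142i, -5-4i, -1.8284-1.4142i]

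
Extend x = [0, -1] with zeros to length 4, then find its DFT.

Original 2-point DFT: [-1, 1]
Zero-padded 4-point DFT provides frequency interpolation.

DFT_4([x, 0, ...]) = [-1, 1i, 1, -1i]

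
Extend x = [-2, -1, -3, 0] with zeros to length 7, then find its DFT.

Original 4-point DFT: [-6, 1+1i, -4, 1-1i]
Zero-padded 7-point DFT provides frequency interpolation.

DFT_7([x, 0, ...]) = [-6, -1.9559+3.7066i, 0.9254-0.3267i, -2.9695-1.9116i, -2.9695+1.9116i, 0.9254+0.3267i, -1.9559-3.7066i]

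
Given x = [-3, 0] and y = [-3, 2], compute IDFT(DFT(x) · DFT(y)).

(x ⊛ y)[n] = Σ(m=0 to 1) x[m] · y[(n-m) mod 2]

Computing each output sample:
(x ⊛ y)[0] = 9
(x ⊛ y)[1] = -6

x ⊛ y = [9, -6]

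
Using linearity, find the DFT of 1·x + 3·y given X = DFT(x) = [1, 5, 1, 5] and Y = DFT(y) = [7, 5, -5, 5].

By linearity: DFT(1x + 3y) = 1·DFT(x) + 3·DFT(y)
= 1·[1, 5, 1, 5] + 3·[7, 5, -5, 5]

Computing element-wise:
Z[0] = 1·(1) + 3·(7) = 22
Z[1] = 1·(5) + 3·(5) = 20
Z[2] = 1·(1) + 3·(-5) = -14
Z[3] = 1·(5) + 3·(5) = 20

DFT(1x + 3y) = 1·X + 3·Y = [22, 20, -14, 20]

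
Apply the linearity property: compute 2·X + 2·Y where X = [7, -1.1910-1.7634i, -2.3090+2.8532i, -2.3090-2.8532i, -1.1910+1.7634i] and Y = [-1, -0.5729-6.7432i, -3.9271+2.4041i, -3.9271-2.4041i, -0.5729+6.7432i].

By linearity: DFT(2x + 2y) = 2·DFT(x) + 2·DFT(y)
= 2·[7, -1.1910-1.7634i, -2.3090+2.8532i, -2.3090-2.8532i, -1.1910+1.7634i] + 2·[-1, -0.5729-6.7432i, -3.9271+2.4041i, -3.9271-2.4041i, -0.5729+6.7432i]

Computing element-wise:
Z[0] = 2·(7) + 2·(-1) = 12
Z[1] = 2·(-1.1910-1.7634i) + 2·(-0.5729-6.7432i) = -3.5278-17.0132i
Z[2] = 2·(-2.3090+2.8532i) + 2·(-3.9271+2.4041i) = -12.4722+10.5146i
Z[3] = 2·(-2.3090-2.8532i) + 2·(-3.9271-2.4041i) = -12.4722-10.5146i
Z[4] = 2·(-1.1910+1.7634i) + 2·(-0.5729+6.7432i) = -3.5278+17.0132i

DFT(2x + 2y) = 2·X + 2·Y = [12, -3.5278-17.0132i, -12.4722+10.5146i, -12.4722-10.5146i, -3.5278+17.0132i]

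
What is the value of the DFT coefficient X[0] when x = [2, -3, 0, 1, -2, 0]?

X[0] = Σ(n=0 to 5) x[n] · ω_6^0 = Σ x[n]
= (2) + (-3) + (0) + (1) + (-2) + (0)

X[0] = -2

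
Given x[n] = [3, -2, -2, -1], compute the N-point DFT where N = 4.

X[k] = Σ(n=0 to 3) x[n] · ω_4^(nk)
where ω_4 = e^(-2πi/4)

Computing each X[k]:
X[0] = -2
X[1] = 5+1i
X[2] = 4
X[3] = 5-1i

X = [-2, 5+1i, 4, 5-1i]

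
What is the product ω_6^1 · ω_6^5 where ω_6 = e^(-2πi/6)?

The primitive 6th roots of unity are ω_6^k for k coprime to 6: k ∈ {1, 5}
Their product equals the constant term of the cyclotomic polynomial Φ_6(x) up to sign.
For n ≥ 3, the product of all primitive nth roots of unity is 1. (For n=1 it is 1; for n=2 it is -1.)

1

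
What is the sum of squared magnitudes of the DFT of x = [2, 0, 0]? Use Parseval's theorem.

Parseval: Σ|x[n]|² = (1/N)Σ|X[k]|², so Σ|X[k]|² = N·Σ|x[n]|² = 3·4.0000

Σ|X[k]|² = N·Σ|x[n]|² = 3·4.0000 = 12.0000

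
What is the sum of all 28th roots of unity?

Sum of all nth roots of unity equals 0 for n > 1 (geometric series with r ≠ 1).

0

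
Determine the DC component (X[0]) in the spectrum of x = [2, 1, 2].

X[0] = Σ(n=0 to 2) x[n] · ω_3^0 = Σ x[n]
= (2) + (1) + (2)

X[0] = 5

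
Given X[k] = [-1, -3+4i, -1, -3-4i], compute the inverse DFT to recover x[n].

x[n] = (1/4) Σ(k=0 to 3) X[k] · e^(2πikn/4)

Computing each x[n]:
x[0] = -2
x[1] = -2
x[2] = 1
x[3] = 2

x = [-2, -2, 1, 2]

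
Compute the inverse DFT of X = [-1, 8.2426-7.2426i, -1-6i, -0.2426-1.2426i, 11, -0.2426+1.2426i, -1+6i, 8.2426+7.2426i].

x[n] = (1/8) Σ(k=0 to 7) X[k] · e^(2πikn/8)

Computing each x[n]:
x[0] = 3
x[1] = 3
x[2] = 3
x[3] = -3
x[4] = -1
x[5] = -3
x[6] = 0
x[7] = -3

x = [3, 3, 3, -3, -1, -3, 0, -3]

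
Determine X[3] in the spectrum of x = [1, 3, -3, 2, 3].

X[3] = Σ(n=0 to 4) x[n] · ω_5^(3n) where ω_5 = e^(-2πi/5)
= (1)·ω_5^0 + (3)·ω_5^3 + (-3)·ω_5^6 + (2)·ω_5^9 + (3)·ω_5^12

X[3] = -4.1631+4.7553i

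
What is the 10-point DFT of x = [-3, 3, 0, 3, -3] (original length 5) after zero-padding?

Original 5-point DFT: [0, -5.4271-3.9430i, -2.0729-6.3799i, -2.0729+6.3799i, -5.4271+3.9430i]
Zero-padded 10-point DFT provides frequency interpolation.

DFT_10([x, 0, ...]) = [0, 0.9271-2.8532i, -5.4271-3.9430i, -2.4271+1.7634i, -2.0729-6.3799i, -12, -2.0729+6.3799i, -2.4271-1.7634i, -5.4271+3.9430i, 0.9271+2.8532i]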